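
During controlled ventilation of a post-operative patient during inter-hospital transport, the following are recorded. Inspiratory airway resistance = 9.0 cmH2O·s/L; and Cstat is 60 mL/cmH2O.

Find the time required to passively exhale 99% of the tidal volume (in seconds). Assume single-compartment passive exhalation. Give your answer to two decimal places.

2.49

τ = R × C = 9.0 × 60 mL/cmH2O = 9.0 × 0.060 L/cmH2O = 0.54 s.
Exhaled fraction f = 1 − e^(−t/τ) → t = −τ·ln(1 − f) = −0.54·ln(0.01) = 2.487 s.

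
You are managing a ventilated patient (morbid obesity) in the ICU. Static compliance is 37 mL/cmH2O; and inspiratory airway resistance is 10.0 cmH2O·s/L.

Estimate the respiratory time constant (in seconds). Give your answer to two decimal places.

0.37

τ = R × C = 10.0 × 37 mL/cmH2O = 10.0 × 0.037 L/cmH2O = 0.37 s.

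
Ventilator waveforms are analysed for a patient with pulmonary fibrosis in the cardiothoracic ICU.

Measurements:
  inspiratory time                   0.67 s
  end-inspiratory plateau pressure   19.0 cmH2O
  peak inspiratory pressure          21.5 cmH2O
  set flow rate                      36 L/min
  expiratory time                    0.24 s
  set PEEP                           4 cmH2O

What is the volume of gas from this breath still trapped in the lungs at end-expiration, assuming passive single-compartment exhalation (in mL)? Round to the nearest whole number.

Flow: 36 L/min ÷ 60 = 0.6 L/s.
Vt = flow × Ti = 0.6 L/s × 0.67 s × 1000 mL/L = 402.0 mL.
R = (PIP − Pplat)/V̇ = (21.5 − 19.0) / 0.6 = 2.5/0.6 = 4.167 cmH2O·s/L.
C = Vt/(Pplat − PEEP) = 402.0 / (19.0 − 4) = 402.0/15.0 = 26.8 mL/cmH2O.
τ = R × C = 4.167 × 0.0268 L/cmH2O = 0.1117 s.
Fraction remaining = e^(−Te/τ) = e^(−0.24/0.1117) = 0.1166.
Trapped volume = 402.0 × 0.1166 = 46.873 mL.

47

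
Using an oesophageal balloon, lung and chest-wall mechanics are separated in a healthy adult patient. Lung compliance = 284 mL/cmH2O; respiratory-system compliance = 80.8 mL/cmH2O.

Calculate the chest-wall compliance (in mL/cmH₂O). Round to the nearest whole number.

1/Ccw = 1/Crs − 1/CL.
1/Ccw = 1/80.8 − 1/284 = 0.008855.
Ccw = 112.93 mL/cmH2O.

113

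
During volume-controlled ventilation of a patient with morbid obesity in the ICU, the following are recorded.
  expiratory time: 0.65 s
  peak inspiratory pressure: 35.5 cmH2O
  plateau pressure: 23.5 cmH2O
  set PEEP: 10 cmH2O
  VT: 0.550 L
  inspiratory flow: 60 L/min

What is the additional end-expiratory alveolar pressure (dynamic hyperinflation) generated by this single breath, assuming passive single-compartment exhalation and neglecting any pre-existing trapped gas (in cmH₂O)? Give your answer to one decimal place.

Flow: 60 L/min ÷ 60 = 1 L/s.
R = (PIP − Pplat)/V̇ = (35.5 − 23.5) / 1 = 12.0/1 = 12.0 cmH2O·s/L.
C = Vt/(Pplat − PEEP) = 550.0 / (23.5 − 10) = 550.0/13.5 = 40.741 mL/cmH2O.
τ = R × C = 12.0 × 0.04074 L/cmH2O = 0.4889 s.
Fraction remaining = e^(−Te/τ) = e^(−0.65/0.4889) = 0.2646; trapped volume = 550.0 × 0.2646 = 145.53 mL.
Additional alveolar pressure from trapping ≈ V_trapped / C = 145.53 / 40.741 = 3.572 cmH2O.

3.6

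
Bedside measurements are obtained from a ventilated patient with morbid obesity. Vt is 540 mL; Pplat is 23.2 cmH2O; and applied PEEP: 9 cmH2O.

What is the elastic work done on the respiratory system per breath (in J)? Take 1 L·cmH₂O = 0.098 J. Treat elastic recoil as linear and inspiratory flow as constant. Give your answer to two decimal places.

0.38

Elastic work ≈ ½ × (Pplat − PEEP) × Vt = 0.5 × (23.2 − 9) × 0.540 L = 0.5 × 14.2 × 0.540 = 3.834 L·cmH2O.
× 0.098 J/(L·cmH2O) → 0.3757 J.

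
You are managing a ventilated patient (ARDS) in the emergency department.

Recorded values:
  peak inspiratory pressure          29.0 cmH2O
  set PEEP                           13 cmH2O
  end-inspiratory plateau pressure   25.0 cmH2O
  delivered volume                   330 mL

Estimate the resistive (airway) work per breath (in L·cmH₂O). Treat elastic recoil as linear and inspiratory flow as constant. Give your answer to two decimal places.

1.32

With constant inspiratory flow the resistive pressure is constant at PIP − Pplat = 29.0 − 25.0 = 4.0 cmH2O, so resistive work = 4.0 × 0.330 = 1.32 L·cmH2O.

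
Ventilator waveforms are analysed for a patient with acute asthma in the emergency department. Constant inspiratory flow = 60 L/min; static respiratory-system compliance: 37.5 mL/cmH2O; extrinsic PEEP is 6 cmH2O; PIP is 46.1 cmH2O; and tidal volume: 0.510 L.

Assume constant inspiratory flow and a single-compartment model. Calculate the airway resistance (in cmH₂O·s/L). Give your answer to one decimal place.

Flow: 60 L/min ÷ 60 = 1 L/s.
Equation of motion (constant flow): PIP = Vt/C + R·V̇ + PEEP.
R·V̇ = PIP − Vt/C − PEEP = 46.1 − 510/37.5 − 6 = 46.1 − 13.6 − 6 = 26.5 cmH2O.
R = 26.5 / 1 = 26.5 cmH2O·s/L.

26.5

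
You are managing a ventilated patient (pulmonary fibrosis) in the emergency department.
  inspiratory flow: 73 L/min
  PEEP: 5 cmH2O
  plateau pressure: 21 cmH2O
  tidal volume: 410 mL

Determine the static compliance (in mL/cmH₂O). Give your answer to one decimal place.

25.6

Cstat = Vt / (Pplat − PEEP) = 410 / (21 − 5) = 410 / 16.0 = 25.625 mL/cmH2O.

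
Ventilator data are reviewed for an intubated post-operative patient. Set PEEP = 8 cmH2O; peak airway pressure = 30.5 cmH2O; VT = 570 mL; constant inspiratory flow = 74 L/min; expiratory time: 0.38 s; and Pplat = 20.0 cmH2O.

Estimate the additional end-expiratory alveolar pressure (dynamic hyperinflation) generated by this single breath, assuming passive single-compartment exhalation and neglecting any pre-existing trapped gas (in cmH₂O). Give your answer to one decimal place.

4.7

Flow: 74 L/min ÷ 60 = 1.2333 L/s.
R = (PIP − Pplat)/V̇ = (30.5 − 20.0) / 1.2333 = 10.5/1.2333 = 8.514 cmH2O·s/L.
C = Vt/(Pplat − PEEP) = 570.0 / (20.0 − 8) = 570.0/12.0 = 47.5 mL/cmH2O.
τ = R × C = 8.514 × 0.0475 L/cmH2O = 0.4044 s.
Fraction remaining = e^(−Te/τ) = e^(−0.38/0.4044) = 0.3908; trapped volume = 570.0 × 0.3908 = 222.76 mL.
Additional alveolar pressure from trapping ≈ V_trapped / C = 222.76 / 47.5 = 4.69 cmH2O.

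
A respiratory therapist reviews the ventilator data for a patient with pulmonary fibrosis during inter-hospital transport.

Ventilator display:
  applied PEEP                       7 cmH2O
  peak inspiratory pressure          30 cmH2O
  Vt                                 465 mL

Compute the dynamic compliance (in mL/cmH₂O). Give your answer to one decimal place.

20.2

Dynamic compliance = Vt / (PIP − PEEP) = 465 / (30 − 7) = 465 / 23.0 = 20.217 mL/cmH2O.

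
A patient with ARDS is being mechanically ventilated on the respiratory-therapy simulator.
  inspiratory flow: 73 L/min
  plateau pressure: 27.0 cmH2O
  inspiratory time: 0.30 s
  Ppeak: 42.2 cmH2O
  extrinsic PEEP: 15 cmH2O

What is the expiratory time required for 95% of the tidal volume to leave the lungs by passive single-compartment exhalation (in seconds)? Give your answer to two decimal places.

1.14

Flow: 73 L/min ÷ 60 = 1.2167 L/s.
Vt = flow × Ti = 1.2167 L/s × 0.30 s × 1000 mL/L = 365.01 mL.
R = (PIP − Pplat)/V̇ = (42.2 − 27.0) / 1.2167 = 15.2/1.2167 = 12.493 cmH2O·s/L.
C = Vt/(Pplat − PEEP) = 365.01 / (27.0 − 15) = 365.01/12.0 = 30.418 mL/cmH2O.
τ = R × C = 12.493 × 0.03042 L/cmH2O = 0.38 s.
t = −τ·ln(1 − 0.95) = −0.38·ln(0.05) = 1.138 s.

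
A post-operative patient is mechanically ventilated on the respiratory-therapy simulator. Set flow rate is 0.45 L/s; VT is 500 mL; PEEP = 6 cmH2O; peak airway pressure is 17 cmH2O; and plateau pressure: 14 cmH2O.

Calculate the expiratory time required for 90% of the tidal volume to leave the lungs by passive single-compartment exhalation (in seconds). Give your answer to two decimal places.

0.96

R = (PIP − Pplat)/V̇ = (17 − 14) / 0.45 = 3.0/0.45 = 6.667 cmH2O·s/L.
C = Vt/(Pplat − PEEP) = 500.0 / (14 − 6) = 500.0/8.0 = 62.5 mL/cmH2O.
τ = R × C = 6.667 × 0.0625 L/cmH2O = 0.4167 s.
t = −τ·ln(1 − 0.90) = −0.4167·ln(0.1) = 0.9595 s.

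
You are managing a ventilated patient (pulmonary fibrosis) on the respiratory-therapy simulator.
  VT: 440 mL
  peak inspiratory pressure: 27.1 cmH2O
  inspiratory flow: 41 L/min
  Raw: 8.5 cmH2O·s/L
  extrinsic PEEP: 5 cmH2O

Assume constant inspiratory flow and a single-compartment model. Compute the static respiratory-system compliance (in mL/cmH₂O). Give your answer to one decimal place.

Flow: 41 L/min ÷ 60 = 0.6833 L/s.
Equation of motion (constant flow): PIP = Vt/C + R·V̇ + PEEP.
Vt/C = PIP − R·V̇ − PEEP = 27.1 − 8.5×0.6833 − 5 = 27.1 − 5.808 − 5 = 16.292 cmH2O.
C = Vt / 16.292 = 440 / 16.292 = 27.007 mL/cmH2O.

27.0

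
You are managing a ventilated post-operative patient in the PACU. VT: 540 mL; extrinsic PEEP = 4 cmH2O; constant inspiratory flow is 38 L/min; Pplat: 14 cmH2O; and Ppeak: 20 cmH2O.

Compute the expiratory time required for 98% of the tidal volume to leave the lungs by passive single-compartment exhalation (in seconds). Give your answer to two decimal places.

Flow: 38 L/min ÷ 60 = 0.6333 L/s.
R = (PIP − Pplat)/V̇ = (20 − 14) / 0.6333 = 6.0/0.6333 = 9.474 cmH2O·s/L.
C = Vt/(Pplat − PEEP) = 540.0 / (14 − 4) = 540.0/10.0 = 54.0 mL/cmH2O.
τ = R × C = 9.474 × 0.054 L/cmH2O = 0.5116 s.
t = −τ·ln(1 − 0.98) = −0.5116·ln(0.02) = 2.001 s.

2.00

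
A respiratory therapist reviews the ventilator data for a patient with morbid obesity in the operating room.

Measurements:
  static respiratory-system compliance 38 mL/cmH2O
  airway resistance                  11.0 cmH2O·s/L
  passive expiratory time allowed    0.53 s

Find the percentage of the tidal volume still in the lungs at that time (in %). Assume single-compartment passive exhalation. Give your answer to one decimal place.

28.1

τ = R × C = 11.0 × 38 mL/cmH2O = 11.0 × 0.038 L/cmH2O = 0.418 s.
Passive exhalation: V(t)/V₀ = e^(−t/τ) = e^(−0.53/0.418) = 0.2814.
Fraction remaining = 0.2814 → 28.14%.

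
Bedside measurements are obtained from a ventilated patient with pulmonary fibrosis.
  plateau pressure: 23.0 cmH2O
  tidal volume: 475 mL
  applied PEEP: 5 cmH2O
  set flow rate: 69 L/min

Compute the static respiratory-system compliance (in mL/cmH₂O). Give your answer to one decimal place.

26.4

Cstat = Vt / (Pplat − PEEP) = 475 / (23.0 − 5) = 475 / 18.0 = 26.389 mL/cmH2O.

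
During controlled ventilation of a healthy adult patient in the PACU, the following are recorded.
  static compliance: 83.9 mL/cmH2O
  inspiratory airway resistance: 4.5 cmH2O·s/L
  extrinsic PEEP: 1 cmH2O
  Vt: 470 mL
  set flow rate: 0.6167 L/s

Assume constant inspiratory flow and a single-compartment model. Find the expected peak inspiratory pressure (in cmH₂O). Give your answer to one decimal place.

9.4

Equation of motion (constant flow): PIP = Vt/C + R·V̇ + PEEP.
PIP = 470/83.9 + 4.5×0.6167 + 1 = 5.602 + 2.775 + 1 = 9.377 cmH2O.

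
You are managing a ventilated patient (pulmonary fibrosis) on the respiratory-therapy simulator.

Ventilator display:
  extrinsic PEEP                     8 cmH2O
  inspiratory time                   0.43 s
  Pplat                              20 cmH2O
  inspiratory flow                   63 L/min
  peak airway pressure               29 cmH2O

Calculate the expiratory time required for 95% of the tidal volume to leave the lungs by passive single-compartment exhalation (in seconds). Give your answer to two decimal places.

0.97

Flow: 63 L/min ÷ 60 = 1.05 L/s.
Vt = flow × Ti = 1.05 L/s × 0.43 s × 1000 mL/L = 451.5 mL.
R = (PIP − Pplat)/V̇ = (29 − 20) / 1.05 = 9.0/1.05 = 8.571 cmH2O·s/L.
C = Vt/(Pplat − PEEP) = 451.5 / (20 − 8) = 451.5/12.0 = 37.625 mL/cmH2O.
τ = R × C = 8.571 × 0.03763 L/cmH2O = 0.3225 s.
t = −τ·ln(1 − 0.95) = −0.3225·ln(0.05) = 0.9661 s.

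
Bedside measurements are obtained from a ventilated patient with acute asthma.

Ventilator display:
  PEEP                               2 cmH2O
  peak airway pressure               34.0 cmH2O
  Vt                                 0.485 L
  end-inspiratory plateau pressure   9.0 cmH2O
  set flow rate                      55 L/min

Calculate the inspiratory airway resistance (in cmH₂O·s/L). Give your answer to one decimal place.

Flow: 55 L/min ÷ 60 = 0.9167 L/s.
Raw = (PIP − Pplat) / flow = (34.0 − 9.0) / 0.9167 = 25.0 / 0.9167 = 27.272 cmH2O·s/L.

27.3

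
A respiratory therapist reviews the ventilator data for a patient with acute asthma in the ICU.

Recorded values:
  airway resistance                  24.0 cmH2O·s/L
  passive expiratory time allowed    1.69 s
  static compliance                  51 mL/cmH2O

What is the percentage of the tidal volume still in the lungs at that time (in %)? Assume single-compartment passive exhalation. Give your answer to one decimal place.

25.1

τ = R × C = 24.0 × 51 mL/cmH2O = 24.0 × 0.051 L/cmH2O = 1.224 s.
Passive exhalation: V(t)/V₀ = e^(−t/τ) = e^(−1.69/1.224) = 0.2514.
Fraction remaining = 0.2514 → 25.14%.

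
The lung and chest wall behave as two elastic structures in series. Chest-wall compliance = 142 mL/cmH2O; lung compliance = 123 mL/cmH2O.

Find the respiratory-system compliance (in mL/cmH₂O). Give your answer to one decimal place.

Lung and chest wall are elastances in series: 1/Crs = 1/CL + 1/Ccw.
1/Crs = 1/123 + 1/142 = 0.01517.
Crs = 65.92 mL/cmH2O.

65.9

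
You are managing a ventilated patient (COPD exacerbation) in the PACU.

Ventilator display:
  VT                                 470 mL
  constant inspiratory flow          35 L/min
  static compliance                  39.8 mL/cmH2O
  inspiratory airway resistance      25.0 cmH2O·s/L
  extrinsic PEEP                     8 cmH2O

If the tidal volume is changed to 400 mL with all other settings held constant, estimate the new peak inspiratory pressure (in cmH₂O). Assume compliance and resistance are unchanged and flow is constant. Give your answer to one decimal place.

Flow: 35 L/min ÷ 60 = 0.5833 L/s.
PIP = Vt/C + R·V̇ + PEEP (constant-flow equation of motion).
Only the elastic term changes: ΔPIP = ΔVt / C = (400 − 470) / 39.8 = -1.759 cmH2O.
Original PIP = 470/39.8 + 25.0×0.5833 + 8 = 34.392 cmH2O; new PIP = 34.392 + (-1.759) = 32.633 cmH2O.

32.6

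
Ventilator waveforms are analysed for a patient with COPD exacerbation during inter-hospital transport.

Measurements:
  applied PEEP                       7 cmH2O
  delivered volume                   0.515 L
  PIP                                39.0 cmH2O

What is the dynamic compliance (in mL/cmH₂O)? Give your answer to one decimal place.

Dynamic compliance = Vt / (PIP − PEEP) = 515 / (39.0 − 7) = 515 / 32.0 = 16.094 mL/cmH2O.

16.1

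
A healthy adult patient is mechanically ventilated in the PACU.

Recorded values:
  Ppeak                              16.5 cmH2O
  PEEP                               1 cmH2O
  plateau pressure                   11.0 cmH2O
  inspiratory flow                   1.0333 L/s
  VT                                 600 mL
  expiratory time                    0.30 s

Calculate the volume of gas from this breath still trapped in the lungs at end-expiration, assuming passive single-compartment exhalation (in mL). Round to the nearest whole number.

R = (PIP − Pplat)/V̇ = (16.5 − 11.0) / 1.0333 = 5.5/1.0333 = 5.323 cmH2O·s/L.
C = Vt/(Pplat − PEEP) = 600.0 / (11.0 − 1) = 600.0/10.0 = 60.0 mL/cmH2O.
τ = R × C = 5.323 × 0.06 L/cmH2O = 0.3194 s.
Fraction remaining = e^(−Te/τ) = e^(−0.30/0.3194) = 0.3909.
Trapped volume = 600.0 × 0.3909 = 234.54 mL.

235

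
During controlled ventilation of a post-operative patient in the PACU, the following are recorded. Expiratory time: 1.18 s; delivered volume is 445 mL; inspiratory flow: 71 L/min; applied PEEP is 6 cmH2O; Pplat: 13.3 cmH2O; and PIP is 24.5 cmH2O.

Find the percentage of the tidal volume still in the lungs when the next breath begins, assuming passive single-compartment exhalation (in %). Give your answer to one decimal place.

Flow: 71 L/min ÷ 60 = 1.1833 L/s.
R = (PIP − Pplat)/V̇ = (24.5 − 13.3) / 1.1833 = 11.2/1.1833 = 9.465 cmH2O·s/L.
C = Vt/(Pplat − PEEP) = 445.0 / (13.3 − 6) = 445.0/7.3 = 60.959 mL/cmH2O.
τ = R × C = 9.465 × 0.06096 L/cmH2O = 0.577 s.
Fraction remaining at end-expiration = e^(−Te/τ) = e^(−1.18/0.577) = 0.1294 → 12.94%.

12.9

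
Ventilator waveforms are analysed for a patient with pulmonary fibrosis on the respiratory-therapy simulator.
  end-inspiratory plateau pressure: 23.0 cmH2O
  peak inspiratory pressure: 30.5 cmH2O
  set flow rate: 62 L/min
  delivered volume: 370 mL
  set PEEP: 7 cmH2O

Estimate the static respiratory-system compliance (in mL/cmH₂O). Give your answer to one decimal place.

Cstat = Vt / (Pplat − PEEP) = 370 / (23.0 − 7) = 370 / 16.0 = 23.125 mL/cmH2O.

23.1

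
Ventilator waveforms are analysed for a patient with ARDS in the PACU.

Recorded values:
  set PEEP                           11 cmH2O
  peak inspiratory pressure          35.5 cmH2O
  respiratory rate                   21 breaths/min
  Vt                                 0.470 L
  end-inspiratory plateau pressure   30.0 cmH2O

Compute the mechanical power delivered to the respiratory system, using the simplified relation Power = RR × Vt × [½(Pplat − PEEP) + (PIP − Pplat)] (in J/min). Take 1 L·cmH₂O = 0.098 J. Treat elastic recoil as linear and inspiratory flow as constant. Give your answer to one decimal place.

Per-breath work = Vt × [½(Pplat−PEEP) + (PIP−Pplat)] = 0.470 × [0.5×19.0 + 5.5] = 0.470 × 15.0 = 7.05 L·cmH2O.
Power = 21 × 7.05 = 148.05 L·cmH2O/min.
× 0.098 J/(L·cmH2O) → 14.509 J/min.

14.5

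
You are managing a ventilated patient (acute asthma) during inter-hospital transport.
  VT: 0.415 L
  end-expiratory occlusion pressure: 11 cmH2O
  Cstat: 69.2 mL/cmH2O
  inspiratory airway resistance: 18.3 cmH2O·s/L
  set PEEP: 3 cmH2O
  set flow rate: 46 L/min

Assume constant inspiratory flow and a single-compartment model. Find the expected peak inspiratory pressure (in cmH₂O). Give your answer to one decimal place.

Flow: 46 L/min ÷ 60 = 0.7667 L/s.
Total PEEP = 11 cmH2O (set 3 + intrinsic 8); this is the baseline alveolar pressure.
Equation of motion (constant flow): PIP = Vt/C + R·V̇ + PEEP.
PIP = 415/69.2 + 18.3×0.7667 + 11 = 5.997 + 14.031 + 11 = 31.028 cmH2O.

31.0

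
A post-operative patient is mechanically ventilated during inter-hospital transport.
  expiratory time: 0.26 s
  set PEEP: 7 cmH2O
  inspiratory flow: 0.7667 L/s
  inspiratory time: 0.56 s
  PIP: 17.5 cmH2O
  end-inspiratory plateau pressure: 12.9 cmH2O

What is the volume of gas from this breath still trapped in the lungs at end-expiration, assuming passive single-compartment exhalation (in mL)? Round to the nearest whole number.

237

Vt = flow × Ti = 0.7667 L/s × 0.56 s × 1000 mL/L = 429.35 mL.
R = (PIP − Pplat)/V̇ = (17.5 − 12.9) / 0.7667 = 4.6/0.7667 = 6.0 cmH2O·s/L.
C = Vt/(Pplat − PEEP) = 429.35 / (12.9 − 7) = 429.35/5.9 = 72.771 mL/cmH2O.
τ = R × C = 6.0 × 0.07277 L/cmH2O = 0.4366 s.
Fraction remaining = e^(−Te/τ) = e^(−0.26/0.4366) = 0.5513.
Trapped volume = 429.35 × 0.5513 = 236.7 mL.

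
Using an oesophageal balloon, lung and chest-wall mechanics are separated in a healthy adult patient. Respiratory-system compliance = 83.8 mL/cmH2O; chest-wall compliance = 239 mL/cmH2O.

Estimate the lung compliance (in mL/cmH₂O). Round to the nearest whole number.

1/CL = 1/Crs − 1/Ccw.
1/CL = 1/83.8 − 1/239 = 0.007749.
CL = 129.05 mL/cmH2O.

129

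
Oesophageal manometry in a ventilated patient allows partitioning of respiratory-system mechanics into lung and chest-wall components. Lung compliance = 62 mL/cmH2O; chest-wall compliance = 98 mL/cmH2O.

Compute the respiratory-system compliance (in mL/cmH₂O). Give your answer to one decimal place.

38.0

Lung and chest wall are elastances in series: 1/Crs = 1/CL + 1/Ccw.
1/Crs = 1/62 + 1/98 = 0.02633.
Crs = 37.979 mL/cmH2O.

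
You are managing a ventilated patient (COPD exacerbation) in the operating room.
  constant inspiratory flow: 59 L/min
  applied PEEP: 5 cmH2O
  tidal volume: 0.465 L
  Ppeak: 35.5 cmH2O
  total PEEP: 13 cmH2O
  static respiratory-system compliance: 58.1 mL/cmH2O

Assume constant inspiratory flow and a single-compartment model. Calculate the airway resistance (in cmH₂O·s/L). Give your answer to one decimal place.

14.7

Flow: 59 L/min ÷ 60 = 0.9833 L/s.
Total PEEP = 13 cmH2O (set 5 + intrinsic 8); this is the baseline alveolar pressure.
Equation of motion (constant flow): PIP = Vt/C + R·V̇ + PEEP.
R·V̇ = PIP − Vt/C − PEEP = 35.5 − 465/58.1 − 13 = 35.5 − 8.003 − 13 = 14.497 cmH2O.
R = 14.497 / 0.9833 = 14.743 cmH2O·s/L.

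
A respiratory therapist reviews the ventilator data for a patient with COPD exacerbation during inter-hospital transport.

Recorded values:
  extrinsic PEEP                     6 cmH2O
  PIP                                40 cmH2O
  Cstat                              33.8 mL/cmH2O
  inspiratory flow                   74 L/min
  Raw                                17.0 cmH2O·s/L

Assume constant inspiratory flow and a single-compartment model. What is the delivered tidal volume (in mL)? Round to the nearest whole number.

Flow: 74 L/min ÷ 60 = 1.2333 L/s.
Equation of motion (constant flow): PIP = Vt/C + R·V̇ + PEEP.
Vt/C = PIP − R·V̇ − PEEP = 40 − 20.966 − 6 = 13.034 cmH2O.
Vt = C × 13.034 = 33.8 × 13.034 = 440.55 mL.

441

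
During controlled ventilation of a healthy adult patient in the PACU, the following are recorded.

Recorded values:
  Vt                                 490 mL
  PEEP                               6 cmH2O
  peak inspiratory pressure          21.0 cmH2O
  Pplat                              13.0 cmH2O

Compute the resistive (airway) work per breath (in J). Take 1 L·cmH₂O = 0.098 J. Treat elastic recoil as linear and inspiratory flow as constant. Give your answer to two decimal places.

With constant inspiratory flow the resistive pressure is constant at PIP − Pplat = 21.0 − 13.0 = 8.0 cmH2O, so resistive work = 8.0 × 0.490 = 3.92 L·cmH2O.
× 0.098 J/(L·cmH2O) → 0.3842 J.

0.38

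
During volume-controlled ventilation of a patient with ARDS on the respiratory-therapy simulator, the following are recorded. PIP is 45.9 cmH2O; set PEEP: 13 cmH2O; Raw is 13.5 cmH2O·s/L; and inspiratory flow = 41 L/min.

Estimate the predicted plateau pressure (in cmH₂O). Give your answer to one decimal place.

36.7

Flow: 41 L/min ÷ 60 = 0.6833 L/s.
Pplat = PIP − Raw × flow = 45.9 − 13.5 × 0.6833 = 45.9 − 9.225 = 36.675 cmH2O.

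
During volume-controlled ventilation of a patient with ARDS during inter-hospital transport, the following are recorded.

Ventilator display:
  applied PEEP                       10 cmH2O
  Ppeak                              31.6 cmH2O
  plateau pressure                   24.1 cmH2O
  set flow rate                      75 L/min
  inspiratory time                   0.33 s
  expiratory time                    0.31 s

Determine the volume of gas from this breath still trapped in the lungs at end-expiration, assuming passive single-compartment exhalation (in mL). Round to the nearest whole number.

Flow: 75 L/min ÷ 60 = 1.25 L/s.
Vt = flow × Ti = 1.25 L/s × 0.33 s × 1000 mL/L = 412.5 mL.
R = (PIP − Pplat)/V̇ = (31.6 − 24.1) / 1.25 = 7.5/1.25 = 6.0 cmH2O·s/L.
C = Vt/(Pplat − PEEP) = 412.5 / (24.1 − 10) = 412.5/14.1 = 29.255 mL/cmH2O.
τ = R × C = 6.0 × 0.02926 L/cmH2O = 0.1756 s.
Fraction remaining = e^(−Te/τ) = e^(−0.31/0.1756) = 0.1711.
Trapped volume = 412.5 × 0.1711 = 70.579 mL.

71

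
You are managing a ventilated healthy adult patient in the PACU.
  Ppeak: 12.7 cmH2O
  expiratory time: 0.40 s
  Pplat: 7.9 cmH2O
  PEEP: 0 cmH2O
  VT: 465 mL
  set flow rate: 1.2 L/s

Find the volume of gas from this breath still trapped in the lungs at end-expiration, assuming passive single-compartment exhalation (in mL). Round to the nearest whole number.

85

R = (PIP − Pplat)/V̇ = (12.7 − 7.9) / 1.2 = 4.8/1.2 = 4.0 cmH2O·s/L.
C = Vt/(Pplat − PEEP) = 465.0 / (7.9 − 0) = 465.0/7.9 = 58.861 mL/cmH2O.
τ = R × C = 4.0 × 0.05886 L/cmH2O = 0.2354 s.
Fraction remaining = e^(−Te/τ) = e^(−0.40/0.2354) = 0.1828.
Trapped volume = 465.0 × 0.1828 = 85.002 mL.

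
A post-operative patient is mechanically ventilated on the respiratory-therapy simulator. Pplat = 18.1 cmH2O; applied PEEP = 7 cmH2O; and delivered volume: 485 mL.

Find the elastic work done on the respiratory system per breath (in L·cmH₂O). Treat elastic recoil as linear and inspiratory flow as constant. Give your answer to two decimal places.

Elastic work ≈ ½ × (Pplat − PEEP) × Vt = 0.5 × (18.1 − 7) × 0.485 L = 0.5 × 11.1 × 0.485 = 2.692 L·cmH2O.

2.69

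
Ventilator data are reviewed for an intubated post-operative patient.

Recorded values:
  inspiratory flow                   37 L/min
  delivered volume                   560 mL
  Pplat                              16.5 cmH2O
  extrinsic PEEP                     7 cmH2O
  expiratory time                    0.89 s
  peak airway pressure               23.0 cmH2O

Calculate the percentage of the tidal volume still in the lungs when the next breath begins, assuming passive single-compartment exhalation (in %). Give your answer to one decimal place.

Flow: 37 L/min ÷ 60 = 0.6167 L/s.
R = (PIP − Pplat)/V̇ = (23.0 − 16.5) / 0.6167 = 6.5/0.6167 = 10.54 cmH2O·s/L.
C = Vt/(Pplat − PEEP) = 560.0 / (16.5 − 7) = 560.0/9.5 = 58.947 mL/cmH2O.
τ = R × C = 10.54 × 0.05895 L/cmH2O = 0.6213 s.
Fraction remaining at end-expiration = e^(−Te/τ) = e^(−0.89/0.6213) = 0.2387 → 23.87%.

23.9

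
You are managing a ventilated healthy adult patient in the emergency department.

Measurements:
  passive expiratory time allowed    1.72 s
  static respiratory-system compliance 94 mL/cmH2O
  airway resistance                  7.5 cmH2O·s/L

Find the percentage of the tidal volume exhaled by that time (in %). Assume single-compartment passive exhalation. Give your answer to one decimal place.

91.3

τ = R × C = 7.5 × 94 mL/cmH2O = 7.5 × 0.094 L/cmH2O = 0.705 s.
Passive exhalation: V(t)/V₀ = e^(−t/τ) = e^(−1.72/0.705) = 0.08719.
Fraction exhaled = 1 − 0.08719 = 0.9128 → 91.28%.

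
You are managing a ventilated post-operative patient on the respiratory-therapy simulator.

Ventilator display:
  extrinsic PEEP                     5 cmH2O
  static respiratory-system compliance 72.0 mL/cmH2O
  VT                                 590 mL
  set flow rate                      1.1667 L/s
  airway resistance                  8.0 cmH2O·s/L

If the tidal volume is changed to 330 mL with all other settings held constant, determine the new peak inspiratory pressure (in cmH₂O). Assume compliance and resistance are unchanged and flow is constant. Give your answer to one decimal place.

18.9

PIP = Vt/C + R·V̇ + PEEP (constant-flow equation of motion).
Only the elastic term changes: ΔPIP = ΔVt / C = (330 − 590) / 72.0 = -3.611 cmH2O.
Original PIP = 590/72.0 + 8.0×1.1667 + 5 = 22.528 cmH2O; new PIP = 22.528 + (-3.611) = 18.917 cmH2O.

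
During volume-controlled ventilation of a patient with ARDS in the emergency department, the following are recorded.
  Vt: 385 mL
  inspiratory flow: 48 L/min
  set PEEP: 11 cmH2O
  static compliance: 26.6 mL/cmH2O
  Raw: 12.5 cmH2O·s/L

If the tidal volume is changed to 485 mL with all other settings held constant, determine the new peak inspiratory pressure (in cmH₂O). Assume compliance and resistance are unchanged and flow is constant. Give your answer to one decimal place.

Flow: 48 L/min ÷ 60 = 0.8 L/s.
PIP = Vt/C + R·V̇ + PEEP (constant-flow equation of motion).
Only the elastic term changes: ΔPIP = ΔVt / C = (485 − 385) / 26.6 = 3.759 cmH2O.
Original PIP = 385/26.6 + 12.5×0.8 + 11 = 35.474 cmH2O; new PIP = 35.474 + (3.759) = 39.233 cmH2O.

39.2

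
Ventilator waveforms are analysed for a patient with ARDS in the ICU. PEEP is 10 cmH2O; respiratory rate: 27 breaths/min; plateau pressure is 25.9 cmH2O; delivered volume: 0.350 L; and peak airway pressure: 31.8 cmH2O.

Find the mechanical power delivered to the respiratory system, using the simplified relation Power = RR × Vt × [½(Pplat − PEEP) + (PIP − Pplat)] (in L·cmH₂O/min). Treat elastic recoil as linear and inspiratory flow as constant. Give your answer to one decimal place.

130.9

Per-breath work = Vt × [½(Pplat−PEEP) + (PIP−Pplat)] = 0.350 × [0.5×15.9 + 5.9] = 0.350 × 13.85 = 4.848 L·cmH2O.
Power = 27 × 4.848 = 130.9 L·cmH2O/min.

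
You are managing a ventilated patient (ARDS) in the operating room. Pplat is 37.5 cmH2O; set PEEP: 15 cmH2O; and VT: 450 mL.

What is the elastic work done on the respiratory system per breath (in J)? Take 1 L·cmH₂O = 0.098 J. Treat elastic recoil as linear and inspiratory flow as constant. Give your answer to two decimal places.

Elastic work ≈ ½ × (Pplat − PEEP) × Vt = 0.5 × (37.5 − 15) × 0.450 L = 0.5 × 22.5 × 0.450 = 5.063 L·cmH2O.
× 0.098 J/(L·cmH2O) → 0.4962 J.

0.50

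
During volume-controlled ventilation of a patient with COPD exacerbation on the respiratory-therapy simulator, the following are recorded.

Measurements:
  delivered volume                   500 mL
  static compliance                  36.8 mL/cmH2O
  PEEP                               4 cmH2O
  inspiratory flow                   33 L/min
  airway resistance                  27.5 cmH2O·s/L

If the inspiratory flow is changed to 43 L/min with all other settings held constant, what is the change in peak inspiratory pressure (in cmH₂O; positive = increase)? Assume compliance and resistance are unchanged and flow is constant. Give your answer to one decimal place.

Flow: 33 L/min ÷ 60 = 0.55 L/s.
New flow: 43 L/min ÷ 60 = 0.7167 L/s.
PIP = Vt/C + R·V̇ + PEEP (constant-flow equation of motion).
Only the resistive term changes: ΔPIP = R × ΔV̇ = 27.5 × (0.7167 − 0.55) = 27.5 × 0.1667 = 4.584 cmH2O.

4.6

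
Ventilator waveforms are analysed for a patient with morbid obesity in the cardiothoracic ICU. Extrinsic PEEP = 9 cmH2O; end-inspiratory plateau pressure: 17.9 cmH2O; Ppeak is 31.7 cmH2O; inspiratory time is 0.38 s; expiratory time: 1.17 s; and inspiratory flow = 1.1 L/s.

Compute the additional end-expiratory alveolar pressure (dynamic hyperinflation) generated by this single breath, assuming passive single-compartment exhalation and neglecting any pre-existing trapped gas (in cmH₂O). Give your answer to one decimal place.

Vt = flow × Ti = 1.1 L/s × 0.38 s × 1000 mL/L = 418.0 mL.
R = (PIP − Pplat)/V̇ = (31.7 − 17.9) / 1.1 = 13.8/1.1 = 12.545 cmH2O·s/L.
C = Vt/(Pplat − PEEP) = 418.0 / (17.9 − 9) = 418.0/8.9 = 46.966 mL/cmH2O.
τ = R × C = 12.545 × 0.04697 L/cmH2O = 0.5892 s.
Fraction remaining = e^(−Te/τ) = e^(−1.17/0.5892) = 0.1373; trapped volume = 418.0 × 0.1373 = 57.391 mL.
Additional alveolar pressure from trapping ≈ V_trapped / C = 57.391 / 46.966 = 1.222 cmH2O.

1.2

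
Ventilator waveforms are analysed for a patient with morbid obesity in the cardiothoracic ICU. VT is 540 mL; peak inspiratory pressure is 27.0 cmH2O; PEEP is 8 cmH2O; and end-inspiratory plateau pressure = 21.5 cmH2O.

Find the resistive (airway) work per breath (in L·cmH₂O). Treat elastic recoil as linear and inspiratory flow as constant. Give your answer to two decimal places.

2.97

With constant inspiratory flow the resistive pressure is constant at PIP − Pplat = 27.0 − 21.5 = 5.5 cmH2O, so resistive work = 5.5 × 0.540 = 2.97 L·cmH2O.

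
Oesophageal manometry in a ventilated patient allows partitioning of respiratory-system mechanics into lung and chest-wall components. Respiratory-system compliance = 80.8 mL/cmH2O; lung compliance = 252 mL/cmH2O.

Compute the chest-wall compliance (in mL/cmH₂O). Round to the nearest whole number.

1/Ccw = 1/Crs − 1/CL.
1/Ccw = 1/80.8 − 1/252 = 0.008408.
Ccw = 118.93 mL/cmH2O.

119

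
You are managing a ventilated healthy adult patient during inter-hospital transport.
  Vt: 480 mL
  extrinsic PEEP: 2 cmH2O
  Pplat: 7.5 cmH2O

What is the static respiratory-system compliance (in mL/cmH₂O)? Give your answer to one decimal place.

87.3

Cstat = Vt / (Pplat − PEEP) = 480 / (7.5 − 2) = 480 / 5.5 = 87.273 mL/cmH2O.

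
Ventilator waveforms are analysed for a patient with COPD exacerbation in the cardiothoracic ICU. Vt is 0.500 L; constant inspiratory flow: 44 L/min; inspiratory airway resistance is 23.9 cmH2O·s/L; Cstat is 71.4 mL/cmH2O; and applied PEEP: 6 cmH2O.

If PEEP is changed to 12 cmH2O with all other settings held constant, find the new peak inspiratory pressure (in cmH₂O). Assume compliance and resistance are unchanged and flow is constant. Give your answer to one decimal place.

Flow: 44 L/min ÷ 60 = 0.7333 L/s.
PIP = Vt/C + R·V̇ + PEEP (constant-flow equation of motion).
Only the baseline term changes: ΔPIP = ΔPEEP = 12 − 6 = 6.0 cmH2O.
Original PIP = 500/71.4 + 23.9×0.7333 + 6 = 30.529 cmH2O; new PIP = 30.529 + (6.0) = 36.529 cmH2O.

36.5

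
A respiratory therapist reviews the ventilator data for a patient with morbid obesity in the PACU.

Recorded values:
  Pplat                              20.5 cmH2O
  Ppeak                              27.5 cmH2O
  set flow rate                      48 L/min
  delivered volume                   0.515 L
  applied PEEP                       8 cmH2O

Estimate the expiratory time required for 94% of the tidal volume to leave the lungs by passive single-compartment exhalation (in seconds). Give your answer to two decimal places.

1.01

Flow: 48 L/min ÷ 60 = 0.8 L/s.
R = (PIP − Pplat)/V̇ = (27.5 − 20.5) / 0.8 = 7.0/0.8 = 8.75 cmH2O·s/L.
C = Vt/(Pplat − PEEP) = 515.0 / (20.5 − 8) = 515.0/12.5 = 41.2 mL/cmH2O.
τ = R × C = 8.75 × 0.0412 L/cmH2O = 0.3605 s.
t = −τ·ln(1 − 0.94) = −0.3605·ln(0.06) = 1.014 s.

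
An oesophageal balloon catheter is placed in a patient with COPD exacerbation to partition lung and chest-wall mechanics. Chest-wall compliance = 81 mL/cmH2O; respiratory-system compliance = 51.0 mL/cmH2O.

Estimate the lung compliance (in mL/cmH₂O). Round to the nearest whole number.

138

1/CL = 1/Crs − 1/Ccw.
1/CL = 1/51.0 − 1/81 = 0.007262.
CL = 137.7 mL/cmH2O.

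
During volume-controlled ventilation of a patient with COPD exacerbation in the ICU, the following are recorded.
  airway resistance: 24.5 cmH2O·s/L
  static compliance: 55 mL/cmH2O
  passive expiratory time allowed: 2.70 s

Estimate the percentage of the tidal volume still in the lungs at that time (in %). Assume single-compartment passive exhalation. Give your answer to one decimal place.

13.5

τ = R × C = 24.5 × 55 mL/cmH2O = 24.5 × 0.055 L/cmH2O = 1.348 s.
Passive exhalation: V(t)/V₀ = e^(−t/τ) = e^(−2.70/1.348) = 0.1349.
Fraction remaining = 0.1349 → 13.49%.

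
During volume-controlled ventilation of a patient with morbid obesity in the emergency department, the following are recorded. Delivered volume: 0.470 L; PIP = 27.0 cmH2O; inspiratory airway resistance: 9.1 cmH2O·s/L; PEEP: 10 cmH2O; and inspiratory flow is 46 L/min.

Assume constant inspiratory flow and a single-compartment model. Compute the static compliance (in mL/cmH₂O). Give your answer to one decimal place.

Flow: 46 L/min ÷ 60 = 0.7667 L/s.
Equation of motion (constant flow): PIP = Vt/C + R·V̇ + PEEP.
Vt/C = PIP − R·V̇ − PEEP = 27.0 − 9.1×0.7667 − 10 = 27.0 − 6.977 − 10 = 10.023 cmH2O.
C = Vt / 10.023 = 470 / 10.023 = 46.892 mL/cmH2O.

46.9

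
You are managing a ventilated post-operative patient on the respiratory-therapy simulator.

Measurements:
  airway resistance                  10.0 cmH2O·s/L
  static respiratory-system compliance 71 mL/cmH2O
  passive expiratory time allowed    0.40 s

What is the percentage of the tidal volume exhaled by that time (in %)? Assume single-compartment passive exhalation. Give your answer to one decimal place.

43.1

τ = R × C = 10.0 × 71 mL/cmH2O = 10.0 × 0.071 L/cmH2O = 0.71 s.
Passive exhalation: V(t)/V₀ = e^(−t/τ) = e^(−0.40/0.71) = 0.5693.
Fraction exhaled = 1 − 0.5693 = 0.4307 → 43.07%.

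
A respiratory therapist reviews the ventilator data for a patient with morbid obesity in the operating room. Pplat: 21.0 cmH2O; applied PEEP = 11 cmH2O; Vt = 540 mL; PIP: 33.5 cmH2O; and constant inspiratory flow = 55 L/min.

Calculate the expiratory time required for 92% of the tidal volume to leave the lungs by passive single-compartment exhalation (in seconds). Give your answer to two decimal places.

Flow: 55 L/min ÷ 60 = 0.9167 L/s.
R = (PIP − Pplat)/V̇ = (33.5 − 21.0) / 0.9167 = 12.5/0.9167 = 13.636 cmH2O·s/L.
C = Vt/(Pplat − PEEP) = 540.0 / (21.0 − 11) = 540.0/10.0 = 54.0 mL/cmH2O.
τ = R × C = 13.636 × 0.054 L/cmH2O = 0.7363 s.
t = −τ·ln(1 − 0.92) = −0.7363·ln(0.08) = 1.86 s.

1.86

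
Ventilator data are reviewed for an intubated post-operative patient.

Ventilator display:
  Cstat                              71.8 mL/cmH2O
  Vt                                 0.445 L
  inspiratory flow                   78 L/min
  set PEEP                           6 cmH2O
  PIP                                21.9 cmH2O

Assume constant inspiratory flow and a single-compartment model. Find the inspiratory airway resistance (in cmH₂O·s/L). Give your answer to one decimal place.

7.5

Flow: 78 L/min ÷ 60 = 1.3 L/s.
Equation of motion (constant flow): PIP = Vt/C + R·V̇ + PEEP.
R·V̇ = PIP − Vt/C − PEEP = 21.9 − 445/71.8 − 6 = 21.9 − 6.198 − 6 = 9.702 cmH2O.
R = 9.702 / 1.3 = 7.463 cmH2O·s/L.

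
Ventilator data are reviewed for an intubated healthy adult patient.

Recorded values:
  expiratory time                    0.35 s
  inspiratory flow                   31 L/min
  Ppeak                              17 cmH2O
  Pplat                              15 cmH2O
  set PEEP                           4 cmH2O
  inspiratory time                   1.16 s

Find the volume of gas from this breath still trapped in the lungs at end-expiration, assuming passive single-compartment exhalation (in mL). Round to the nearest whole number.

Flow: 31 L/min ÷ 60 = 0.5167 L/s.
Vt = flow × Ti = 0.5167 L/s × 1.16 s × 1000 mL/L = 599.37 mL.
R = (PIP − Pplat)/V̇ = (17 − 15) / 0.5167 = 2.0/0.5167 = 3.871 cmH2O·s/L.
C = Vt/(Pplat − PEEP) = 599.37 / (15 − 4) = 599.37/11.0 = 54.488 mL/cmH2O.
τ = R × C = 3.871 × 0.05449 L/cmH2O = 0.2109 s.
Fraction remaining = e^(−Te/τ) = e^(−0.35/0.2109) = 0.1902.
Trapped volume = 599.37 × 0.1902 = 114.0 mL.

114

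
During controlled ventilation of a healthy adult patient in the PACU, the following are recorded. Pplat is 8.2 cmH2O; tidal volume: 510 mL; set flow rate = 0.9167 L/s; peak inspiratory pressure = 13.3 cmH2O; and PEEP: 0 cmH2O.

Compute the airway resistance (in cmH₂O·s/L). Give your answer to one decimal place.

Raw = (PIP − Pplat) / flow = (13.3 − 8.2) / 0.9167 = 5.1 / 0.9167 = 5.563 cmH2O·s/L.

5.6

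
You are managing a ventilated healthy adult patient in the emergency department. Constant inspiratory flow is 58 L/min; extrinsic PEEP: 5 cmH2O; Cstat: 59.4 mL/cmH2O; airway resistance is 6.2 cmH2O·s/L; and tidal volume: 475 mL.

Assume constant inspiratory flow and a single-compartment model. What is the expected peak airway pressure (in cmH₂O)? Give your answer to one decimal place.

Flow: 58 L/min ÷ 60 = 0.9667 L/s.
Equation of motion (constant flow): PIP = Vt/C + R·V̇ + PEEP.
PIP = 475/59.4 + 6.2×0.9667 + 5 = 7.997 + 5.994 + 5 = 18.991 cmH2O.

19.0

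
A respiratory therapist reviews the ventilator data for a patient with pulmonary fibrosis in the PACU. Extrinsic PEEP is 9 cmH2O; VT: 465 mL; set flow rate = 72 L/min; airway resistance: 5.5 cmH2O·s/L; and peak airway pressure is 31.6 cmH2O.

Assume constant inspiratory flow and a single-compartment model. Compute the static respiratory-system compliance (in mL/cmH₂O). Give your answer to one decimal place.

Flow: 72 L/min ÷ 60 = 1.2 L/s.
Equation of motion (constant flow): PIP = Vt/C + R·V̇ + PEEP.
Vt/C = PIP − R·V̇ − PEEP = 31.6 − 5.5×1.2 − 9 = 31.6 − 6.6 − 9 = 16.0 cmH2O.
C = Vt / 16.0 = 465 / 16.0 = 29.063 mL/cmH2O.

29.1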